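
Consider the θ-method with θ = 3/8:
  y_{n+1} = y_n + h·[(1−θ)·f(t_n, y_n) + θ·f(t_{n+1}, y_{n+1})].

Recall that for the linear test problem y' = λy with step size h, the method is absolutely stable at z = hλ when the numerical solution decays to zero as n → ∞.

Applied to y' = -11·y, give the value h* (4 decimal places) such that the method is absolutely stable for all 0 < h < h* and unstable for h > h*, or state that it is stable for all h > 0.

(-8.0000,0); λ=-11 ⇒ h* = (8)/11 = 0.7273.

On y'=λy, z=hλ:
  y_{n+1} = y_n + z·[5/8·y_n + 3/8·y_{n+1}] ⇒ (1 − 3/8z)y_{n+1} = (1 + 5/8z)y_n
  R(z) = (1 + 5/8z)/(1 − 3/8z).

Need |R(x)|<1, x<0.
x=-0.98: |R|=0.2834
R=−1: 1+5/8x = −1+3/8x ⇒ -1/4x=2 ⇒ x=2/(-1/4)=-8.0000
Confirm numerically:
  x=-7.321: |R|=0.95468 <1
  x=-7.293: |R|=0.95268 <1
  x=-5.300: |R|=0.77406 <1
  x=-4.376: |R|=0.65695 <1
  x=-8.424: |R|=1.02549 >1
  x=-8.377: |R|=1.02276 >1
  x=-8.242: |R|=1.01479 >1
Interval (-8.0000, 0).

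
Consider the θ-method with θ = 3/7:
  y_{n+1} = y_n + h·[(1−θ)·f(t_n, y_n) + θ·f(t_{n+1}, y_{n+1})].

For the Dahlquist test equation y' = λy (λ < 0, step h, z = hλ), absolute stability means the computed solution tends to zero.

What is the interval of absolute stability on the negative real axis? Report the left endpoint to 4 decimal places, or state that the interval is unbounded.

(-14.0000, 0).

With y'=λy (z=hλ):
  y_{n+1} = y_n + z·[4/7·y_n + 3/7·y_{n+1}] ⇒ (1 − 3/7z)y_{n+1} = (1 + 4/7z)y_n
  Hence R(z) = (1 + 4/7z)/(1 − 3/7z).

Find x<0 with |R(x)|<1.
x=-1.05: |R|=0.2759
R=−1: 1+4/7x = −1+3/7x ⇒ -1/7x=2 ⇒ x=2/(-1/7)=-14.0000
Confirm numerically:
  x=-13.417: |R|=0.98766 <1
  x=-13.241: |R|=0.98376 <1
  x=-12.505: |R|=0.96642 <1
  x=-5.687: |R|=0.65450 <1
  x=-14.491: |R|=1.00973 >1
  x=-14.479: |R|=1.00950 >1
So |R|<1 on (-14.0000, 0).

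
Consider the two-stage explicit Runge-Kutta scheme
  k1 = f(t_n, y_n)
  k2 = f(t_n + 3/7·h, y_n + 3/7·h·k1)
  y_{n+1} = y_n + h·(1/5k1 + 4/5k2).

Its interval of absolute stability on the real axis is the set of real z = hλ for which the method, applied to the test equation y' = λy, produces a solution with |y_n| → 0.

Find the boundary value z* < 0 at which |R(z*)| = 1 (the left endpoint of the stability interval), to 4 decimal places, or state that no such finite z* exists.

z* = -2.9167.

Set f=λy, z=hλ:
  k1=λy_n ⇒ h·k1=z·y_n;  k2=λ(1+3/7z)y_n ⇒ h·k2=z(1+3/7z)y_n
  y_{n+1}/y_n = 1 + 1/5z + 4/5z(1+3/7z) = 1 + z + 12/35z²
  R(z) = 1 + z + 12/35z².

Find x<0 with |R(x)|<1.
x=-0.69: |R|=0.4732
R=1: x+12/35x²=0 ⇒ x=−35/12=-2.9167; min R=1−1/(4·12/35)=0.2708>−1
Confirm numerically:
  x=-2.589: |R|=0.70914 <1
  x=-2.364: |R|=0.55206 <1
  x=-2.228: |R|=0.47394 <1
  x=-3.308: |R|=1.44384 >1
  x=-3.041: |R|=1.12963 >1
So |R|<1 on (-2.9167, 0).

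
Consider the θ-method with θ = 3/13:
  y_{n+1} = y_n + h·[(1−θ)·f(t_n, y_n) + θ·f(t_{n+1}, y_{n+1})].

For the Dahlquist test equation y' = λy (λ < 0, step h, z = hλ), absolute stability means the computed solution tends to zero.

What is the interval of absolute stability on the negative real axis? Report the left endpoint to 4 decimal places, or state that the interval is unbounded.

z∈(-3.7143,0).

On y'=λy, z=hλ:
  y_{n+1} = y_n + z·[10/13·y_n + 3/13·y_{n+1}] ⇒ (1 − 3/13z)y_{n+1} = (1 + 10/13z)y_n
  R(z) = (1 + 10/13z)/(1 − 3/13z).

Find x<0 with |R(x)|<1.
x=-0.36: |R|=0.6676
R=−1: 1+10/13x = −1+3/13x ⇒ -7/13x=2 ⇒ x=2/(-7/13)=-3.7143
Confirm numerically:
  x=-2.674: |R|=0.65360 <1
  x=-1.854: |R|=0.29846 <1
  x=-1.685: |R|=0.21324 <1
  x=-4.061: |R|=1.09637 >1
  x=-4.006: |R|=1.08162 >1
  x=-3.827: |R|=1.03223 >1
Stable set (-3.7143, 0).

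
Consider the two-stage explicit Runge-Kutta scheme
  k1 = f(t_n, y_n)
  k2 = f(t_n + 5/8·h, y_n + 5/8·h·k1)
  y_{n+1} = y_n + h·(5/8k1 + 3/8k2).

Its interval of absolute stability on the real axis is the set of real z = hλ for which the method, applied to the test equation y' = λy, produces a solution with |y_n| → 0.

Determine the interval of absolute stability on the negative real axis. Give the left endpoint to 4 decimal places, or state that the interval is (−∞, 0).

(-4.2667, 0).

On y'=λy, z=hλ:
  k1=λy_n ⇒ h·k1=z·y_n;  k2=λ(1+5/8z)y_n ⇒ h·k2=z(1+5/8z)y_n
  y_{n+1}/y_n = 1 + 5/8z + 3/8z(1+5/8z) = 1 + z + 15/64z²
  so R(z) = 1 + z + 15/64z².

Find x<0 with |R(x)|<1.
x=-0.94: |R|=0.2671
R=1: x+15/64x²=0 ⇒ x=−64/15=-4.2667; min R=1−1/(4·15/64)=-0.0667>−1
Confirm numerically:
  x=-4.190: |R|=0.92471 <1
  x=-3.524: |R|=0.38660 <1
  x=-2.858: |R|=0.05641 <1
  x=-4.760: |R|=1.55037 >1
  x=-4.571: |R|=1.32604 >1
  x=-4.566: |R|=1.32033 >1
So |R|<1 on (-4.2667, 0).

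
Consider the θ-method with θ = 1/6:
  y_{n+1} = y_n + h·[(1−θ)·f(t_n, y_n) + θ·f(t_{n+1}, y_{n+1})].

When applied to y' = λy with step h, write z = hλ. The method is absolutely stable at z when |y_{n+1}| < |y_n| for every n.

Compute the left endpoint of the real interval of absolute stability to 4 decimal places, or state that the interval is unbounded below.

z* = -3.0000.

Set f=λy, z=hλ:
  y_{n+1} = y_n + z·[5/6·y_n + 1/6·y_{n+1}] ⇒ (1 − 1/6z)y_{n+1} = (1 + 5/6z)y_n
  R(z) = (1 + 5/6z)/(1 − 1/6z).

Boundary: |R(x)|=1, x<0.
x=-0.33: |R|=0.6872
R=−1: 1+5/6x = −1+1/6x ⇒ -2/3x=2 ⇒ x=2/(-2/3)=-3.0000
Confirm numerically:
  x=-2.386: |R|=0.70713 <1
  x=-2.157: |R|=0.58661 <1
  x=-1.831: |R|=0.40289 <1
  x=-3.532: |R|=1.22325 >1
  x=-3.420: |R|=1.17834 >1
Interval (-3.0000, 0).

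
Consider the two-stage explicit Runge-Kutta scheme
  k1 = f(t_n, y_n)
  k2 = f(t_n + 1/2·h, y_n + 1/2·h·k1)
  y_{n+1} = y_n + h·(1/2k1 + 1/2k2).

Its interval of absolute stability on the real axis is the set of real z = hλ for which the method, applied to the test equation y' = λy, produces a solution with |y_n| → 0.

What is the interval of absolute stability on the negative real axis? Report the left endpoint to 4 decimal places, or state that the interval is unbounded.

On y'=λy, z=hλ:
  k1=λy_n ⇒ h·k1=z·y_n;  k2=λ(1+1/2z)y_n ⇒ h·k2=z(1+1/2z)y_n
  y_{n+1}/y_n = 1 + 1/2z + 1/2z(1+1/2z) = 1 + z + 1/4z²
  so R(z) = 1 + z + 1/4z².

Boundary: |R(x)|=1, x<0.
x=-1.48: |R|=0.0676
R=1: x+1/4x²=0 ⇒ x=−4=-4.0000; min R=1−1/(4·1/4)=0.0000>−1
Confirm numerically:
  x=-3.546: |R|=0.59753 <1
  x=-2.850: |R|=0.18063 <1
  x=-1.982: |R|=0.00008 <1
  x=-4.574: |R|=1.65637 >1
  x=-4.098: |R|=1.10040 >1
Interval (-4.0000, 0).

(-4.0000, 0).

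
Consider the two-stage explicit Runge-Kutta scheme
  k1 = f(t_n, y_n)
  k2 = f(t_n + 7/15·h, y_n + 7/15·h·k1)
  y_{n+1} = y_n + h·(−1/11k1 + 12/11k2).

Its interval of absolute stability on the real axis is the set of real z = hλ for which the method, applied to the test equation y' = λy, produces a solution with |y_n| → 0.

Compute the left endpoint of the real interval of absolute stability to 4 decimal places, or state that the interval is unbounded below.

Test eqn y'=λy, z=hλ:
  k1=λy_n ⇒ h·k1=z·y_n;  k2=λ(1+7/15z)y_n ⇒ h·k2=z(1+7/15z)y_n
  y_{n+1}/y_n = 1 − 1/11z + 12/11z(1+7/15z) = 1 + z + 28/55z²
  ⇒ R(z) = 1 + z + 28/55z².

Find x<0 with |R(x)|<1.
x=-0.97: |R|=0.5090
R=1: x+28/55x²=0 ⇒ x=−55/28=-1.9643; min R=1−1/(4·28/55)=0.5089>−1
Confirm numerically:
  x=-1.654: |R|=0.73873 <1
  x=-1.389: |R|=0.59320 <1
  x=-1.245: |R|=0.54410 <1
  x=-0.988: |R|=0.50895 <1
  x=-2.491: |R|=1.66795 >1
  x=-2.383: |R|=1.50797 >1
  x=-2.305: |R|=1.39981 >1
Stable set (-1.9643, 0).

left endpoint -1.9643.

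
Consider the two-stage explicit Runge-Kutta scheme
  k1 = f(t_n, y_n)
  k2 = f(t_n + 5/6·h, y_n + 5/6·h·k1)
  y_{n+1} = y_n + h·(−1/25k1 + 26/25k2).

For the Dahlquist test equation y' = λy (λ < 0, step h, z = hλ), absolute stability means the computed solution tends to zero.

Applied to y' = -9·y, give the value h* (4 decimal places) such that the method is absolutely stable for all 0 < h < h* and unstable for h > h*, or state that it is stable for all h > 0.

(-1.1538,0); λ=-9 ⇒ h* = (15/13)/9 = 0.1282.

With y'=λy (z=hλ):
  k1=λy_n ⇒ h·k1=z·y_n;  k2=λ(1+5/6z)y_n ⇒ h·k2=z(1+5/6z)y_n
  y_{n+1}/y_n = 1 − 1/25z + 26/25z(1+5/6z) = 1 + z + 13/15z²
  ⇒ R(z) = 1 + z + 13/15z².

Solve |R(x)|<1 on ℝ⁻.
x=-1.75: |R|=1.9042
R=1: x+13/15x²=0 ⇒ x=−15/13=-1.1538; min R=1−1/(4·13/15)=0.7115>−1
Confirm numerically:
  x=-0.779: |R|=0.74693 <1
  x=-0.677: |R|=0.72022 <1
  x=-0.625: |R|=0.71354 <1
  x=-1.573: |R|=1.57142 >1
  x=-1.525: |R|=1.49054 >1
  x=-1.506: |R|=1.45963 >1
So |R|<1 on (-1.1538, 0).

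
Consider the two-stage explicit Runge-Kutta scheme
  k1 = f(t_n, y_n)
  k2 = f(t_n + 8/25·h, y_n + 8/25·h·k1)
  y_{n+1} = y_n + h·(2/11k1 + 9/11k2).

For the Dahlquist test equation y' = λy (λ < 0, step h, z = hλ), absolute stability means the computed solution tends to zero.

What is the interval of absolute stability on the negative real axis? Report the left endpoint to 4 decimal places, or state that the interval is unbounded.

(-3.8194, 0).

Test eqn y'=λy, z=hλ:
  k1=λy_n ⇒ h·k1=z·y_n;  k2=λ(1+8/25z)y_n ⇒ h·k2=z(1+8/25z)y_n
  y_{n+1}/y_n = 1 + 2/11z + 9/11z(1+8/25z) = 1 + z + 72/275z²
  R(z) = 1 + z + 72/275z².

Solve |R(x)|<1 on ℝ⁻.
x=-1.69: |R|=0.0578
R=1: x+72/275x²=0 ⇒ x=−275/72=-3.8194; min R=1−1/(4·72/275)=0.0451>−1
Confirm numerically:
  x=-3.799: |R|=0.97966 <1
  x=-3.598: |R|=0.79139 <1
  x=-2.433: |R|=0.11683 <1
  x=-4.272: |R|=1.50618 >1
  x=-4.115: |R|=1.31843 >1
  x=-4.016: |R|=1.20667 >1
Interval (-3.8194, 0).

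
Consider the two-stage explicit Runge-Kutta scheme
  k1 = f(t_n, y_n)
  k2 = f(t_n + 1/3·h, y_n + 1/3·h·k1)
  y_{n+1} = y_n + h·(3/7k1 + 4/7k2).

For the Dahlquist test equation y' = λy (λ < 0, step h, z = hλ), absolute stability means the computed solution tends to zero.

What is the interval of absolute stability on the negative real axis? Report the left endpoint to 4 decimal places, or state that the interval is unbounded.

With y'=λy (z=hλ):
  k1=λy_n ⇒ h·k1=z·y_n;  k2=λ(1+1/3z)y_n ⇒ h·k2=z(1+1/3z)y_n
  y_{n+1}/y_n = 1 + 3/7z + 4/7z(1+1/3z) = 1 + z + 4/21z²
  Hence R(z) = 1 + z + 4/21z².

Boundary: |R(x)|=1, x<0.
x=-1.72: |R|=0.1565
R=1: x+4/21x²=0 ⇒ x=−21/4=-5.2500; min R=1−1/(4·4/21)=-0.3125>−1
Confirm numerically:
  x=-4.238: |R|=0.18308 <1
  x=-3.779: |R|=0.05884 <1
  x=-2.977: |R|=0.28890 <1
  x=-5.717: |R|=1.50854 >1
  x=-5.542: |R|=1.30824 >1
  x=-5.336: |R|=1.08741 >1
So |R|<1 on (-5.2500, 0).

(-5.2500, 0).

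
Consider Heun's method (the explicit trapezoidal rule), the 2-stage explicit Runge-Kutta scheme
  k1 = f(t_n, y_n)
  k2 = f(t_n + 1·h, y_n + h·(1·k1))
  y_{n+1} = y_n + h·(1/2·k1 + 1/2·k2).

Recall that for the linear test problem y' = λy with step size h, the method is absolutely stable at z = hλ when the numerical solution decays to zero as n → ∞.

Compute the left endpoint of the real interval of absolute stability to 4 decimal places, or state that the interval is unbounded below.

On y'=λy, z=hλ:
  order 2, 2-stage ⇒ R(z)=1+z+z^2/2
  (e.g. R(-1.25)=0.53125, |R|=0.53125)

Solve |R(x)|<1 on ℝ⁻.
x=-1.25: |R|=0.5312
|R(-1.54)|=0.6458 |R(-0.94)|=0.5018 |R(-0.6)|=0.5800
Bisect:
  x_lo=-2.3612 |R|=1.4264  x_hi=-0.2789 |R|=0.7600
  mid=-1.32004 |R|=0.55121 →hi
  mid=-1.84062 |R|=0.85332 →hi
  mid=-2.10090 |R|=1.10600 →lo
  mid=-1.97076 |R|=0.97119 →hi
  mid=-2.03583 |R|=1.03647 →lo
  mid=-2.00330 |R|=1.00330 →lo
  mid=-1.98703 |R|=0.98711 →hi
  mid=-1.99516 |R|=0.99517 →hi
  ...
  [-2.00012,-1.99999] ⇒ x*=-2.0000
So |R|<1 on (-2.0000, 0).

left endpoint -2.0000.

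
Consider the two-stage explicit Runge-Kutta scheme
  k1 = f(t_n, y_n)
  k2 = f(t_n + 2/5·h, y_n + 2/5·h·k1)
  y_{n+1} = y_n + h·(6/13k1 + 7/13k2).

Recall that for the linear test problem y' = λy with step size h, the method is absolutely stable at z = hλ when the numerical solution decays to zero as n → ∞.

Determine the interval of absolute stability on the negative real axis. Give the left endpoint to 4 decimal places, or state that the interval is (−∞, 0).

Set f=λy, z=hλ:
  k1=λy_n ⇒ h·k1=z·y_n;  k2=λ(1+2/5z)y_n ⇒ h·k2=z(1+2/5z)y_n
  y_{n+1}/y_n = 1 + 6/13z + 7/13z(1+2/5z) = 1 + z + 14/65z²
  R(z) = 1 + z + 14/65z².

Boundary: |R(x)|=1, x<0.
x=-1.51: |R|=0.0189
R=1: x+14/65x²=0 ⇒ x=−65/14=-4.6429; min R=1−1/(4·14/65)=-0.1607>−1
Confirm numerically:
  x=-3.027: |R|=0.05349 <1
  x=-2.962: |R|=0.07234 <1
  x=-2.549: |R|=0.14956 <1
  x=-1.954: |R|=0.13164 <1
  x=-5.110: |R|=1.51414 >1
  x=-5.044: |R|=1.43580 >1
  x=-4.924: |R|=1.29817 >1
Stable set (-4.6429, 0).

(-4.6429, 0).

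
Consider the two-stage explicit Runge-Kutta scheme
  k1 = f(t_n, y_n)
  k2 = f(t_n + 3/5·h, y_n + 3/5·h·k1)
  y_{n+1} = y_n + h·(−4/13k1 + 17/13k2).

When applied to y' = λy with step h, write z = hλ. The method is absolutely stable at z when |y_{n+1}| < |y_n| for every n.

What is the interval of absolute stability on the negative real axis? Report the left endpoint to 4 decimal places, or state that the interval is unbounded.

(-1.2745, 0).

Set f=λy, z=hλ:
  k1=λy_n ⇒ h·k1=z·y_n;  k2=λ(1+3/5z)y_n ⇒ h·k2=z(1+3/5z)y_n
  y_{n+1}/y_n = 1 − 4/13z + 17/13z(1+3/5z) = 1 + z + 51/65z²
  R(z) = 1 + z + 51/65z².

Boundary: |R(x)|=1, x<0.
x=-0.38: |R|=0.7333
R=1: x+51/65x²=0 ⇒ x=−65/51=-1.2745; min R=1−1/(4·51/65)=0.6814>−1
Confirm numerically:
  x=-1.148: |R|=0.88605 <1
  x=-1.057: |R|=0.81961 <1
  x=-1.035: |R|=0.80550 <1
  x=-1.018: |R|=0.79512 <1
  x=-1.831: |R|=1.79947 >1
  x=-1.693: |R|=1.55590 >1
So |R|<1 on (-1.2745, 0).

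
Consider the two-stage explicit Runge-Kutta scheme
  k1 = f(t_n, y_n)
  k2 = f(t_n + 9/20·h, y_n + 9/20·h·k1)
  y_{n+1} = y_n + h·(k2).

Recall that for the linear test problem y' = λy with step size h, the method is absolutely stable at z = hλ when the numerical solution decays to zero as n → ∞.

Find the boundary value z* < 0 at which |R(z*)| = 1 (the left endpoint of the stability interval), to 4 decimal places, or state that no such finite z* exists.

Test eqn y'=λy, z=hλ:
  k1=λy_n ⇒ h·k1=z·y_n;  k2=λ(1+9/20z)y_n ⇒ h·k2=z(1+9/20z)y_n
  y_{n+1}/y_n = 1 + z(1+9/20z) = 1 + z + 9/20z²
  Hence R(z) = 1 + z + 9/20z².

Find x<0 with |R(x)|<1.
x=-0.38: |R|=0.6850
R=1: x+9/20x²=0 ⇒ x=−20/9=-2.2222; min R=1−1/(4·9/20)=0.4444>−1
Confirm numerically:
  x=-1.730: |R|=0.61680 <1
  x=-1.196: |R|=0.44769 <1
  x=-1.167: |R|=0.44585 <1
  x=-2.733: |R|=1.62818 >1
  x=-2.364: |R|=1.15082 >1
  x=-2.275: |R|=1.05403 >1
Stable set (-2.2222, 0).

left endpoint -2.2222.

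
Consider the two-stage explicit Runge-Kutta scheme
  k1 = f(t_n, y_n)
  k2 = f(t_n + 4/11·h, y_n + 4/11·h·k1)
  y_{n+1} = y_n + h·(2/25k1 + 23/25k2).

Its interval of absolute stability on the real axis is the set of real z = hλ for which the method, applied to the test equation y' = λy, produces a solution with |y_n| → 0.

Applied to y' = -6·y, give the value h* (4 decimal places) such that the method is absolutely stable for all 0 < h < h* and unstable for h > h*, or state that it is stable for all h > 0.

Test eqn y'=λy, z=hλ:
  k1=λy_n ⇒ h·k1=z·y_n;  k2=λ(1+4/11z)y_n ⇒ h·k2=z(1+4/11z)y_n
  y_{n+1}/y_n = 1 + 2/25z + 23/25z(1+4/11z) = 1 + z + 92/275z²
  so R(z) = 1 + z + 92/275z².

Boundary: |R(x)|=1, x<0.
x=-1.2: |R|=0.2817
R=1: x+92/275x²=0 ⇒ x=−275/92=-2.9891; min R=1−1/(4·92/275)=0.2527>−1
Confirm numerically:
  x=-2.724: |R|=0.75839 <1
  x=-2.669: |R|=0.71415 <1
  x=-1.635: |R|=0.25932 <1
  x=-3.563: |R|=1.68404 >1
  x=-3.458: |R|=1.54242 >1
  x=-3.414: |R|=1.48526 >1
Interval (-2.9891, 0).

(-2.9891,0); λ=-6 ⇒ h* = (275/92)/6 = 0.4982.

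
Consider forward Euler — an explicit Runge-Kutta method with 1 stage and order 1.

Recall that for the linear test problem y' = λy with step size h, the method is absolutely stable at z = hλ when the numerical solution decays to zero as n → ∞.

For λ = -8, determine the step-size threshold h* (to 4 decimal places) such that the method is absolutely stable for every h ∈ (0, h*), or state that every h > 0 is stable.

On y'=λy, z=hλ:
  order 1, 1-stage ⇒ R(z)=1+z
  (e.g. R(-0.56)=0.44000, |R|=0.44000)

Find x<0 with |R(x)|<1.
x=-0.56: |R|=0.4400
|R(-2.37)|=1.3700 |R(-1.99)|=0.9900 |R(-0.65)|=0.3500
Bisect:
  x_lo=-2.4248 |R|=1.4248  x_hi=-0.1477 |R|=0.8523
  mid=-1.28626 |R|=0.28626 →hi
  mid=-1.85553 |R|=0.85553 →hi
  mid=-2.14017 |R|=1.14017 →lo
  mid=-1.99785 |R|=0.99785 →hi
  mid=-2.06901 |R|=1.06901 →lo
  mid=-2.03343 |R|=1.03343 →lo
  mid=-2.01564 |R|=1.01564 →lo
  mid=-2.00675 |R|=1.00675 →lo
  ...
  [-2.00008,-1.99994] ⇒ x*=-2.0000
Interval (-2.0000, 0).

(-2.0000,0); λ=-8 ⇒ h* = 0.2500.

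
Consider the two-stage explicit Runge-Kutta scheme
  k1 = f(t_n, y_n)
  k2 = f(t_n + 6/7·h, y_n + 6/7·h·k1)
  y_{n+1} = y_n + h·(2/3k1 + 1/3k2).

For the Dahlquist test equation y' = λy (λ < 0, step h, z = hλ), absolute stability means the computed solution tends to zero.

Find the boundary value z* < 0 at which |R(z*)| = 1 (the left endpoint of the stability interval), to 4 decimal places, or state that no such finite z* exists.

With y'=λy (z=hλ):
  k1=λy_n ⇒ h·k1=z·y_n;  k2=λ(1+6/7z)y_n ⇒ h·k2=z(1+6/7z)y_n
  y_{n+1}/y_n = 1 + 2/3z + 1/3z(1+6/7z) = 1 + z + 2/7z²
  R(z) = 1 + z + 2/7z².

Find x<0 with |R(x)|<1.
x=-1.4: |R|=0.1600
R=1: x+2/7x²=0 ⇒ x=−7/2=-3.5000; min R=1−1/(4·2/7)=0.1250>−1
Confirm numerically:
  x=-3.203: |R|=0.72820 <1
  x=-2.705: |R|=0.38558 <1
  x=-2.181: |R|=0.17807 <1
  x=-4.009: |R|=1.58302 >1
  x=-3.632: |R|=1.13698 >1
  x=-3.547: |R|=1.04763 >1
Interval (-3.5000, 0).

left endpoint -3.5000.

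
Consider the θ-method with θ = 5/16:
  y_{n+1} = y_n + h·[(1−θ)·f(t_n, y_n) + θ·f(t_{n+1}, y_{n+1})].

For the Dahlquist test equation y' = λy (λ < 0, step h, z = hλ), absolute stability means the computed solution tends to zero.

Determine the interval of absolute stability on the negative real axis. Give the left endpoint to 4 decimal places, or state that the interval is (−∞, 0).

On y'=λy, z=hλ:
  y_{n+1} = y_n + z·[11/16·y_n + 5/16·y_{n+1}] ⇒ (1 − 5/16z)y_{n+1} = (1 + 11/16z)y_n
  R(z) = (1 + 11/16z)/(1 − 5/16z).

Boundary: |R(x)|=1, x<0.
x=-1.73: |R|=0.1229
R=−1: 1+11/16x = −1+5/16x ⇒ -3/8x=2 ⇒ x=2/(-3/8)=-5.3333
Confirm numerically:
  x=-5.238: |R|=0.98644 <1
  x=-3.955: |R|=0.76883 <1
  x=-2.860: |R|=0.51023 <1
  x=-5.921: |R|=1.07732 >1
  x=-5.623: |R|=1.03940 >1
  x=-5.524: |R|=1.02623 >1
Stable set (-5.3333, 0).

z∈(-5.3333,0).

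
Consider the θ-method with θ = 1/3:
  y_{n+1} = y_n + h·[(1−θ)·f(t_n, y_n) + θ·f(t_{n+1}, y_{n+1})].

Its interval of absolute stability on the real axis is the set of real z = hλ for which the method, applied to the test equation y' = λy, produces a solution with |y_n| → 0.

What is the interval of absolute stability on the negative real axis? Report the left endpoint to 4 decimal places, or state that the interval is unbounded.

Set f=λy, z=hλ:
  y_{n+1} = y_n + z·[2/3·y_n + 1/3·y_{n+1}] ⇒ (1 − 1/3z)y_{n+1} = (1 + 2/3z)y_n
  Hence R(z) = (1 + 2/3z)/(1 − 1/3z).

Find x<0 with |R(x)|<1.
x=-1.46: |R|=0.0179
R=−1: 1+2/3x = −1+1/3x ⇒ -1/3x=2 ⇒ x=2/(-1/3)=-6.0000
Confirm numerically:
  x=-5.103: |R|=0.88930 <1
  x=-3.681: |R|=0.65290 <1
  x=-3.573: |R|=0.63076 <1
  x=-6.292: |R|=1.03142 >1
  x=-6.055: |R|=1.00607 >1
So |R|<1 on (-6.0000, 0).

(-6.0000, 0).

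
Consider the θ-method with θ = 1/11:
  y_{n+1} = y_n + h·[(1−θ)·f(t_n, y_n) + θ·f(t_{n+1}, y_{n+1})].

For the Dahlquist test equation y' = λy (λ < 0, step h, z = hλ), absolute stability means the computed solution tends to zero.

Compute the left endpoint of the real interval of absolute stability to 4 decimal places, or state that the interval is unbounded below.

z* = -2.4444.

Set f=λy, z=hλ:
  y_{n+1} = y_n + z·[10/11·y_n + 1/11·y_{n+1}] ⇒ (1 − 1/11z)y_{n+1} = (1 + 10/11z)y_n
  ⇒ R(z) = (1 + 10/11z)/(1 − 1/11z).

Boundary: |R(x)|=1, x<0.
x=-1.58: |R|=0.3816
R=−1: 1+10/11x = −1+1/11x ⇒ -9/11x=2 ⇒ x=2/(-9/11)=-2.4444
Confirm numerically:
  x=-2.108: |R|=0.76900 <1
  x=-1.674: |R|=0.45290 <1
  x=-1.408: |R|=0.24823 <1
  x=-1.025: |R|=0.06237 <1
  x=-3.016: |R|=1.36701 >1
  x=-2.592: |R|=1.09770 >1
Stable set (-2.4444, 0).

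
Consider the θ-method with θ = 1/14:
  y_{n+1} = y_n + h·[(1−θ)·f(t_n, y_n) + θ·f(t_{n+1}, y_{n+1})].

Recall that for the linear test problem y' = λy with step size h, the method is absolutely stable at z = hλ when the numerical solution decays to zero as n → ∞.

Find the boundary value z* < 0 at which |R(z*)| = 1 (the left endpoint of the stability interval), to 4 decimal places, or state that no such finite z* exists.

Test eqn y'=λy, z=hλ:
  y_{n+1} = y_n + z·[13/14·y_n + 1/14·y_{n+1}] ⇒ (1 − 1/14z)y_{n+1} = (1 + 13/14z)y_n
  Hence R(z) = (1 + 13/14z)/(1 − 1/14z).

Find x<0 with |R(x)|<1.
x=-0.44: |R|=0.5734
R=−1: 1+13/14x = −1+1/14x ⇒ -6/7x=2 ⇒ x=2/(-6/7)=-2.3333
Confirm numerically:
  x=-2.237: |R|=0.92880 <1
  x=-1.851: |R|=0.63485 <1
  x=-1.404: |R|=0.27603 <1
  x=-2.646: |R|=1.22540 >1
  x=-2.584: |R|=1.18138 >1
  x=-2.557: |R|=1.16211 >1
Interval (-2.3333, 0).

left endpoint -2.3333.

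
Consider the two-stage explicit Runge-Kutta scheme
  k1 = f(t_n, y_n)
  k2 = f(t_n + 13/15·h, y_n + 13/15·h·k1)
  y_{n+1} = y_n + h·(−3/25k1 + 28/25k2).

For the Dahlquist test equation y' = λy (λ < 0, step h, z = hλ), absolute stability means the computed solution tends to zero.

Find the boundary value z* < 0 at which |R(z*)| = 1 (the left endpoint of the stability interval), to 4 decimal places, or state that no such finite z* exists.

With y'=λy (z=hλ):
  k1=λy_n ⇒ h·k1=z·y_n;  k2=λ(1+13/15z)y_n ⇒ h·k2=z(1+13/15z)y_n
  y_{n+1}/y_n = 1 − 3/25z + 28/25z(1+13/15z) = 1 + z + 364/375z²
  R(z) = 1 + z + 364/375z².

Find x<0 with |R(x)|<1.
x=-1.21: |R|=1.2112
R=1: x+364/375x²=0 ⇒ x=−375/364=-1.0302; min R=1−1/(4·364/375)=0.7424>−1
Confirm numerically:
  x=-0.988: |R|=0.95951 <1
  x=-0.612: |R|=0.75156 <1
  x=-0.515: |R|=0.74245 <1
  x=-0.495: |R|=0.74284 <1
  x=-1.221: |R|=1.22611 >1
  x=-1.073: |R|=1.04456 >1
So |R|<1 on (-1.0302, 0).

z* = -1.0302.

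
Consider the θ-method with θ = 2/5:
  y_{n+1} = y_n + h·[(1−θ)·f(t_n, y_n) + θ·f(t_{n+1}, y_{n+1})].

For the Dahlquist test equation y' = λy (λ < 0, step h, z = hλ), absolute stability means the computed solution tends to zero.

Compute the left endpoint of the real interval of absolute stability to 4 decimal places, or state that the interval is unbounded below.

z* = -10.0000.

Set f=λy, z=hλ:
  y_{n+1} = y_n + z·[3/5·y_n + 2/5·y_{n+1}] ⇒ (1 − 2/5z)y_{n+1} = (1 + 3/5z)y_n
  R(z) = (1 + 3/5z)/(1 − 2/5z).

Need |R(x)|<1, x<0.
x=-1.23: |R|=0.1756
R=−1: 1+3/5x = −1+2/5x ⇒ -1/5x=2 ⇒ x=2/(-1/5)=-10.0000
Confirm numerically:
  x=-9.584: |R|=0.98279 <1
  x=-8.355: |R|=0.92423 <1
  x=-7.229: |R|=0.85759 <1
  x=-10.496: |R|=1.01908 >1
  x=-10.227: |R|=1.00892 >1
  x=-10.082: |R|=1.00326 >1
So |R|<1 on (-10.0000, 0).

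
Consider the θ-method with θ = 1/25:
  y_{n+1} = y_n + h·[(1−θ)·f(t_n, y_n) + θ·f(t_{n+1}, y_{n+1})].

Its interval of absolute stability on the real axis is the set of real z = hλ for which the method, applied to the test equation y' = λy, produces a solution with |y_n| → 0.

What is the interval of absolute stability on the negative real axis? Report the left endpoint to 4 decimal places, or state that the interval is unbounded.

On y'=λy, z=hλ:
  y_{n+1} = y_n + z·[24/25·y_n + 1/25·y_{n+1}] ⇒ (1 − 1/25z)y_{n+1} = (1 + 24/25z)y_n
  R(z) = (1 + 24/25z)/(1 − 1/25z).

Solve |R(x)|<1 on ℝ⁻.
x=-0.38: |R|=0.6257
R=−1: 1+24/25x = −1+1/25x ⇒ -23/25x=2 ⇒ x=2/(-23/25)=-2.1739
Confirm numerically:
  x=-1.694: |R|=0.58650 <1
  x=-1.431: |R|=0.35352 <1
  x=-1.128: |R|=0.07930 <1
  x=-2.706: |R|=1.44171 >1
  x=-2.496: |R|=1.26942 >1
  x=-2.355: |R|=1.15226 >1
Interval (-2.1739, 0).

z∈(-2.1739,0).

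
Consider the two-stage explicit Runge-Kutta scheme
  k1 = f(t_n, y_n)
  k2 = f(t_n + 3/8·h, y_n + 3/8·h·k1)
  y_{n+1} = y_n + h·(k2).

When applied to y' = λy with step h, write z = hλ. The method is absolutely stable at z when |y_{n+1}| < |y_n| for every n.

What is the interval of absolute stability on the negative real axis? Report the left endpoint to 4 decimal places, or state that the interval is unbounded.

z∈(-2.6667,0).

Set f=λy, z=hλ:
  k1=λy_n ⇒ h·k1=z·y_n;  k2=λ(1+3/8z)y_n ⇒ h·k2=z(1+3/8z)y_n
  y_{n+1}/y_n = 1 + z(1+3/8z) = 1 + z + 3/8z²
  Hence R(z) = 1 + z + 3/8z².

Need |R(x)|<1, x<0.
x=-0.9: |R|=0.4038
R=1: x+3/8x²=0 ⇒ x=−8/3=-2.6667; min R=1−1/(4·3/8)=0.3333>−1
Confirm numerically:
  x=-2.541: |R|=0.88026 <1
  x=-1.952: |R|=0.47686 <1
  x=-1.776: |R|=0.40682 <1
  x=-1.250: |R|=0.33594 <1
  x=-3.147: |R|=1.56685 >1
  x=-2.959: |R|=1.32438 >1
  x=-2.697: |R|=1.03068 >1
Stable set (-2.6667, 0).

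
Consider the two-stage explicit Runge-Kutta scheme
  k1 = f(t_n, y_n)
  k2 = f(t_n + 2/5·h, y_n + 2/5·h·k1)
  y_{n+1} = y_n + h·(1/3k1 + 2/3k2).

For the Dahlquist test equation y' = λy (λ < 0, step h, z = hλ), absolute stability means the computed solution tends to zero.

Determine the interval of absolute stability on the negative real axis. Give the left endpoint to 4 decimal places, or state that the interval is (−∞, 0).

z∈(-3.7500,0).

Test eqn y'=λy, z=hλ:
  k1=λy_n ⇒ h·k1=z·y_n;  k2=λ(1+2/5z)y_n ⇒ h·k2=z(1+2/5z)y_n
  y_{n+1}/y_n = 1 + 1/3z + 2/3z(1+2/5z) = 1 + z + 4/15z²
  ⇒ R(z) = 1 + z + 4/15z².

Solve |R(x)|<1 on ℝ⁻.
x=-1.55: |R|=0.0907
R=1: x+4/15x²=0 ⇒ x=−15/4=-3.7500; min R=1−1/(4·4/15)=0.0625>−1
Confirm numerically:
  x=-3.539: |R|=0.80087 <1
  x=-3.435: |R|=0.71146 <1
  x=-2.556: |R|=0.18617 <1
  x=-4.336: |R|=1.67757 >1
  x=-4.114: |R|=1.39933 >1
  x=-3.858: |R|=1.11111 >1
So |R|<1 on (-3.7500, 0).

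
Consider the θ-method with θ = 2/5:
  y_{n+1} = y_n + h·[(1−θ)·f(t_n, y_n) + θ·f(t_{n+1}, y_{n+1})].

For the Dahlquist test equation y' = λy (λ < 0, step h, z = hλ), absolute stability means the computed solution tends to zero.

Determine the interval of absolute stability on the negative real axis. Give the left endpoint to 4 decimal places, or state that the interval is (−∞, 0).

(-10.0000, 0).

Test eqn y'=λy, z=hλ:
  y_{n+1} = y_n + z·[3/5·y_n + 2/5·y_{n+1}] ⇒ (1 − 2/5z)y_{n+1} = (1 + 3/5z)y_n
  so R(z) = (1 + 3/5z)/(1 − 2/5z).

Boundary: |R(x)|=1, x<0.
x=-0.97: |R|=0.3012
R=−1: 1+3/5x = −1+2/5x ⇒ -1/5x=2 ⇒ x=2/(-1/5)=-10.0000
Confirm numerically:
  x=-8.450: |R|=0.92922 <1
  x=-5.300: |R|=0.69872 <1
  x=-4.945: |R|=0.66051 <1
  x=-4.896: |R|=0.65495 <1
  x=-10.581: |R|=1.02221 >1
  x=-10.312: |R|=1.01218 >1
So |R|<1 on (-10.0000, 0).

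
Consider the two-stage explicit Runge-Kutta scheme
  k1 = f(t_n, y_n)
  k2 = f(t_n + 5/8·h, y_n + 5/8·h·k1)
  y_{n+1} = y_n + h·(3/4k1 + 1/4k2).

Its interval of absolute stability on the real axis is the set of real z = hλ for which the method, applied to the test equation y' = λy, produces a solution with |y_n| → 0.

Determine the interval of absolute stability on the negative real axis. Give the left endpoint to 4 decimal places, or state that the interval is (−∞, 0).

z∈(-6.4000,0).

Set f=λy, z=hλ:
  k1=λy_n ⇒ h·k1=z·y_n;  k2=λ(1+5/8z)y_n ⇒ h·k2=z(1+5/8z)y_n
  y_{n+1}/y_n = 1 + 3/4z + 1/4z(1+5/8z) = 1 + z + 5/32z²
  ⇒ R(z) = 1 + z + 5/32z².

Boundary: |R(x)|=1, x<0.
x=-0.68: |R|=0.3922
R=1: x+5/32x²=0 ⇒ x=−32/5=-6.4000; min R=1−1/(4·5/32)=-0.6000>−1
Confirm numerically:
  x=-6.158: |R|=0.76715 <1
  x=-6.070: |R|=0.68702 <1
  x=-3.097: |R|=0.59834 <1
  x=-6.985: |R|=1.63847 >1
  x=-6.898: |R|=1.53675 >1
  x=-6.744: |R|=1.36249 >1
So |R|<1 on (-6.4000, 0).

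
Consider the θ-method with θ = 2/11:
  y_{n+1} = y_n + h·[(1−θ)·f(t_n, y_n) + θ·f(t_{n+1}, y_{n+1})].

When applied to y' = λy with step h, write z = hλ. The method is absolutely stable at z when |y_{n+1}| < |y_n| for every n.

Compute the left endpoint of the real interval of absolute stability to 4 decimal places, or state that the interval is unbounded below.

Test eqn y'=λy, z=hλ:
  y_{n+1} = y_n + z·[9/11·y_n + 2/11·y_{n+1}] ⇒ (1 − 2/11z)y_{n+1} = (1 + 9/11z)y_n
  ⇒ R(z) = (1 + 9/11z)/(1 − 2/11z).

Need |R(x)|<1, x<0.
x=-1.4: |R|=0.1159
R=−1: 1+9/11x = −1+2/11x ⇒ -7/11x=2 ⇒ x=2/(-7/11)=-3.1429
Confirm numerically:
  x=-2.186: |R|=0.56427 <1
  x=-2.063: |R|=0.50026 <1
  x=-1.505: |R|=0.18166 <1
  x=-1.259: |R|=0.02449 <1
  x=-3.508: |R|=1.14187 >1
  x=-3.288: |R|=1.05781 >1
Stable set (-3.1429, 0).

left endpoint -3.1429.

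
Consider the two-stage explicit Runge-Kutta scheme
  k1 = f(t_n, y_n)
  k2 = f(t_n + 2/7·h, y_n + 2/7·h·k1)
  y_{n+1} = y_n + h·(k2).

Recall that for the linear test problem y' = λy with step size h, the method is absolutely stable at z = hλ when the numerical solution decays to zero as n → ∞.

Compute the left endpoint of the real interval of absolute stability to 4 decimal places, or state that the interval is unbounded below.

z* = -3.5000.

Set f=λy, z=hλ:
  k1=λy_n ⇒ h·k1=z·y_n;  k2=λ(1+2/7z)y_n ⇒ h·k2=z(1+2/7z)y_n
  y_{n+1}/y_n = 1 + z(1+2/7z) = 1 + z + 2/7z²
  so R(z) = 1 + z + 2/7z².

Solve |R(x)|<1 on ℝ⁻.
x=-0.83: |R|=0.3668
R=1: x+2/7x²=0 ⇒ x=−7/2=-3.5000; min R=1−1/(4·2/7)=0.1250>−1
Confirm numerically:
  x=-3.370: |R|=0.87483 <1
  x=-3.270: |R|=0.78511 <1
  x=-2.298: |R|=0.21080 <1
  x=-4.079: |R|=1.67478 >1
  x=-3.596: |R|=1.09863 >1
Stable set (-3.5000, 0).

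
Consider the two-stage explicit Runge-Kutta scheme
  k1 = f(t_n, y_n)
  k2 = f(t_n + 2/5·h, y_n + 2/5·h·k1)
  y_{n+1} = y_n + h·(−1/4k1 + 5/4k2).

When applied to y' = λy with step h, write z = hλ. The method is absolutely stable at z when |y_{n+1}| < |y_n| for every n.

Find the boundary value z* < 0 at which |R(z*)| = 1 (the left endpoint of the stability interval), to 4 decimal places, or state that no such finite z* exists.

On y'=λy, z=hλ:
  k1=λy_n ⇒ h·k1=z·y_n;  k2=λ(1+2/5z)y_n ⇒ h·k2=z(1+2/5z)y_n
  y_{n+1}/y_n = 1 − 1/4z + 5/4z(1+2/5z) = 1 + z + 1/2z²
  R(z) = 1 + z + 1/2z².

Find x<0 with |R(x)|<1.
x=-0.9: |R|=0.5050
R=1: x+1/2x²=0 ⇒ x=−2=-2.0000; min R=1−1/(4·1/2)=0.5000>−1
Confirm numerically:
  x=-1.915: |R|=0.91861 <1
  x=-1.615: |R|=0.68911 <1
  x=-1.447: |R|=0.59990 <1
  x=-1.140: |R|=0.50980 <1
  x=-2.396: |R|=1.47441 >1
  x=-2.307: |R|=1.35412 >1
So |R|<1 on (-2.0000, 0).

left endpoint -2.0000.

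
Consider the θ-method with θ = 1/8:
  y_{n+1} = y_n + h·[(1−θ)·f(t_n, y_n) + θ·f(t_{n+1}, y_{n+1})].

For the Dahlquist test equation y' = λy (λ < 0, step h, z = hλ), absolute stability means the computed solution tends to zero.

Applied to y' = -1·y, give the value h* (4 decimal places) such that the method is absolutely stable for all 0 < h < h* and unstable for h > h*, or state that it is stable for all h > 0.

(-2.6667,0); λ=-1 ⇒ h* = (8/3)/1 = 2.6667.

Set f=λy, z=hλ:
  y_{n+1} = y_n + z·[7/8·y_n + 1/8·y_{n+1}] ⇒ (1 − 1/8z)y_{n+1} = (1 + 7/8z)y_n
  R(z) = (1 + 7/8z)/(1 − 1/8z).

Boundary: |R(x)|=1, x<0.
x=-1.03: |R|=0.0875
R=−1: 1+7/8x = −1+1/8x ⇒ -3/4x=2 ⇒ x=2/(-3/4)=-2.6667
Confirm numerically:
  x=-1.645: |R|=0.36444 <1
  x=-1.245: |R|=0.07734 <1
  x=-1.082: |R|=0.04691 <1
  x=-3.237: |R|=1.30453 >1
  x=-2.841: |R|=1.09649 >1
  x=-2.733: |R|=1.03708 >1
Interval (-2.6667, 0).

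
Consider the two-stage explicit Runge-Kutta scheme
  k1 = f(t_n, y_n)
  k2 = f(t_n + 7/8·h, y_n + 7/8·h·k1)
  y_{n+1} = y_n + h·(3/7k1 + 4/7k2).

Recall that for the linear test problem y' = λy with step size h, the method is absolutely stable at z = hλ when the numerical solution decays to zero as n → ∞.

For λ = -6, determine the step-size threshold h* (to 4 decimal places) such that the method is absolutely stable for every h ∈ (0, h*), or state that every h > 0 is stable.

(-2.0000,0); λ=-6 ⇒ h* = (2)/6 = 0.3333.

On y'=λy, z=hλ:
  k1=λy_n ⇒ h·k1=z·y_n;  k2=λ(1+7/8z)y_n ⇒ h·k2=z(1+7/8z)y_n
  y_{n+1}/y_n = 1 + 3/7z + 4/7z(1+7/8z) = 1 + z + 1/2z²
  Hence R(z) = 1 + z + 1/2z².

Find x<0 with |R(x)|<1.
x=-0.66: |R|=0.5578
R=1: x+1/2x²=0 ⇒ x=−2=-2.0000; min R=1−1/(4·1/2)=0.5000>−1
Confirm numerically:
  x=-1.955: |R|=0.95601 <1
  x=-1.572: |R|=0.66359 <1
  x=-0.980: |R|=0.50020 <1
  x=-0.890: |R|=0.50605 <1
  x=-2.471: |R|=1.58192 >1
  x=-2.157: |R|=1.16932 >1
Stable set (-2.0000, 0).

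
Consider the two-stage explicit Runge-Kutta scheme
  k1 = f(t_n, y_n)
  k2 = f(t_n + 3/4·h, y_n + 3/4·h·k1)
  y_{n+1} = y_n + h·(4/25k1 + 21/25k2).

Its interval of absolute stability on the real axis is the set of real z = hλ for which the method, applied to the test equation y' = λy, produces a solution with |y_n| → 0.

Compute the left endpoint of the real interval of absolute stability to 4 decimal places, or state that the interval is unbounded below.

On y'=λy, z=hλ:
  k1=λy_n ⇒ h·k1=z·y_n;  k2=λ(1+3/4z)y_n ⇒ h·k2=z(1+3/4z)y_n
  y_{n+1}/y_n = 1 + 4/25z + 21/25z(1+3/4z) = 1 + z + 63/100z²
  Hence R(z) = 1 + z + 63/100z².

Need |R(x)|<1, x<0.
x=-1.42: |R|=0.8503
R=1: x+63/100x²=0 ⇒ x=−100/63=-1.5873; min R=1−1/(4·63/100)=0.6032>−1
Confirm numerically:
  x=-1.046: |R|=0.64329 <1
  x=-1.022: |R|=0.63602 <1
  x=-0.870: |R|=0.60685 <1
  x=-0.834: |R|=0.60420 <1
  x=-2.164: |R|=1.78622 >1
  x=-2.098: |R|=1.67501 >1
  x=-1.678: |R|=1.09588 >1
So |R|<1 on (-1.5873, 0).

z* = -1.5873.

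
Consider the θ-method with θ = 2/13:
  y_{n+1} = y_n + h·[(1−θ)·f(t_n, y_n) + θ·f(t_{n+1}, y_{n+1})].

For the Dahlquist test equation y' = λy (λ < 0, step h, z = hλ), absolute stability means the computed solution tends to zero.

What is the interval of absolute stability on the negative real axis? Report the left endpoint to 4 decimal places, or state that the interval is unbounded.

z∈(-2.8889,0).

On y'=λy, z=hλ:
  y_{n+1} = y_n + z·[11/13·y_n + 2/13·y_{n+1}] ⇒ (1 − 2/13z)y_{n+1} = (1 + 11/13z)y_n
  so R(z) = (1 + 11/13z)/(1 − 2/13z).

Need |R(x)|<1, x<0.
x=-1.69: |R|=0.3413
R=−1: 1+11/13x = −1+2/13x ⇒ -9/13x=2 ⇒ x=2/(-9/13)=-2.8889
Confirm numerically:
  x=-2.828: |R|=0.97063 <1
  x=-2.313: |R|=0.70595 <1
  x=-1.251: |R|=0.04909 <1
  x=-3.406: |R|=1.23491 >1
  x=-3.162: |R|=1.12720 >1
So |R|<1 on (-2.8889, 0).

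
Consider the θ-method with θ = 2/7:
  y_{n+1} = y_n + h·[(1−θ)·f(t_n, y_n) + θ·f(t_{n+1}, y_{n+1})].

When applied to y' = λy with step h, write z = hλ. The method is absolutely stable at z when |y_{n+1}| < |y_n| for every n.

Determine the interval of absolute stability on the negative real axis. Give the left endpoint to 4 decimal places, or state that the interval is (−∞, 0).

(-4.6667, 0).

Set f=λy, z=hλ:
  y_{n+1} = y_n + z·[5/7·y_n + 2/7·y_{n+1}] ⇒ (1 − 2/7z)y_{n+1} = (1 + 5/7z)y_n
  so R(z) = (1 + 5/7z)/(1 − 2/7z).

Solve |R(x)|<1 on ℝ⁻.
x=-1.44: |R|=0.0202
R=−1: 1+5/7x = −1+2/7x ⇒ -3/7x=2 ⇒ x=2/(-3/7)=-4.6667
Confirm numerically:
  x=-4.292: |R|=0.92787 <1
  x=-2.575: |R|=0.48354 <1
  x=-2.236: |R|=0.36437 <1
  x=-5.208: |R|=1.09325 >1
  x=-5.029: |R|=1.06372 >1
  x=-4.923: |R|=1.04565 >1
Stable set (-4.6667, 0).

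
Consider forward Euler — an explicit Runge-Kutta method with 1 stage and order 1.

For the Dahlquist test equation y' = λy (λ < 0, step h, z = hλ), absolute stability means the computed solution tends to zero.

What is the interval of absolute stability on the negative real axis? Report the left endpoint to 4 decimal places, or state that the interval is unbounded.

z∈(-2.0000,0).

On y'=λy, z=hλ:
  order 1, 1-stage ⇒ R(z)=1+z
  (e.g. R(-1.18)=-0.18000, |R|=0.18000)

Find x<0 with |R(x)|<1.
x=-1.18: |R|=0.1800
|R(-2.34)|=1.3400 |R(-2.22)|=1.2200 |R(-1.23)|=0.2300
Bisect:
  x_lo=-2.7413 |R|=1.7413  x_hi=-0.3369 |R|=0.6631
  mid=-1.53911 |R|=0.53911 →hi
  mid=-2.14021 |R|=1.14021 →lo
  mid=-1.83966 |R|=0.83966 →hi
  mid=-1.98993 |R|=0.98993 →hi
  mid=-2.06507 |R|=1.06507 →lo
  mid=-2.02750 |R|=1.02750 →lo
  mid=-2.00872 |R|=1.00872 →lo
  mid=-1.99933 |R|=0.99933 →hi
  mid=-2.00402 |R|=1.00402 →lo
  mid=-2.00167 |R|=1.00167 →lo
  ...
  [-2.00006,-1.99991] ⇒ x*=-2.0000
Stable set (-2.0000, 0).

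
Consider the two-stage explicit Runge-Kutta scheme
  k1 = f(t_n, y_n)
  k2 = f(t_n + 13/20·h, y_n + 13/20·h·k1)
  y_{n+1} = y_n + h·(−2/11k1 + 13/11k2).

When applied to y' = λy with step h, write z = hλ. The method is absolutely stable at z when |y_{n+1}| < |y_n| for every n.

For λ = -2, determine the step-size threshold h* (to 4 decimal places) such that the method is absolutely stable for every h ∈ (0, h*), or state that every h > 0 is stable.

On y'=λy, z=hλ:
  k1=λy_n ⇒ h·k1=z·y_n;  k2=λ(1+13/20z)y_n ⇒ h·k2=z(1+13/20z)y_n
  y_{n+1}/y_n = 1 − 2/11z + 13/11z(1+13/20z) = 1 + z + 169/220z²
  ⇒ R(z) = 1 + z + 169/220z².

Find x<0 with |R(x)|<1.
x=-0.44: |R|=0.7087
R=1: x+169/220x²=0 ⇒ x=−220/169=-1.3018; min R=1−1/(4·169/220)=0.6746>−1
Confirm numerically:
  x=-1.199: |R|=0.90534 <1
  x=-1.086: |R|=0.81999 <1
  x=-0.992: |R|=0.76394 <1
  x=-1.843: |R|=1.76624 >1
  x=-1.785: |R|=1.66260 >1
  x=-1.368: |R|=1.06959 >1
So |R|<1 on (-1.3018, 0).

(-1.3018,0); λ=-2 ⇒ h* = (220/169)/2 = 0.6509.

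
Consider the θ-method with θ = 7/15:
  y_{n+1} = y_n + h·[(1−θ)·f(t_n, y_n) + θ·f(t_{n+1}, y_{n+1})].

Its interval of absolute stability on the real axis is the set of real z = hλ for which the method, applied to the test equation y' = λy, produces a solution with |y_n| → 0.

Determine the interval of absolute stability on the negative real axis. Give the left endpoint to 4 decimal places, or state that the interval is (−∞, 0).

Set f=λy, z=hλ:
  y_{n+1} = y_n + z·[8/15·y_n + 7/15·y_{n+1}] ⇒ (1 − 7/15z)y_{n+1} = (1 + 8/15z)y_n
  Hence R(z) = (1 + 8/15z)/(1 − 7/15z).

Solve |R(x)|<1 on ℝ⁻.
x=-1.62: |R|=0.0774
R=−1: 1+8/15x = −1+7/15x ⇒ -1/15x=2 ⇒ x=2/(-1/15)=-30.0000
Confirm numerically:
  x=-18.868: |R|=0.92431 <1
  x=-18.223: |R|=0.91739 <1
  x=-13.937: |R|=0.85729 <1
  x=-30.520: |R|=1.00227 >1
  x=-30.103: |R|=1.00046 >1
  x=-30.076: |R|=1.00034 >1
So |R|<1 on (-30.0000, 0).

z∈(-30.0000,0).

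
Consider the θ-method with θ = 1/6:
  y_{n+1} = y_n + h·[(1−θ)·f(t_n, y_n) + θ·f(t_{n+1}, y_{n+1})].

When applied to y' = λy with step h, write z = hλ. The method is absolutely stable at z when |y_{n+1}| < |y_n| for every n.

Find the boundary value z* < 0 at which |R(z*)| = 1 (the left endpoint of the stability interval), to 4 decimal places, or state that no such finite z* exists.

z* = -3.0000.

On y'=λy, z=hλ:
  y_{n+1} = y_n + z·[5/6·y_n + 1/6·y_{n+1}] ⇒ (1 − 1/6z)y_{n+1} = (1 + 5/6z)y_n
  so R(z) = (1 + 5/6z)/(1 − 1/6z).

Boundary: |R(x)|=1, x<0.
x=-0.31: |R|=0.7052
R=−1: 1+5/6x = −1+1/6x ⇒ -2/3x=2 ⇒ x=2/(-2/3)=-3.0000
Confirm numerically:
  x=-2.086: |R|=0.54786 <1
  x=-1.769: |R|=0.36620 <1
  x=-1.694: |R|=0.32103 <1
  x=-1.577: |R|=0.24878 <1
  x=-3.467: |R|=1.19732 >1
  x=-3.158: |R|=1.06901 >1
Stable set (-3.0000, 0).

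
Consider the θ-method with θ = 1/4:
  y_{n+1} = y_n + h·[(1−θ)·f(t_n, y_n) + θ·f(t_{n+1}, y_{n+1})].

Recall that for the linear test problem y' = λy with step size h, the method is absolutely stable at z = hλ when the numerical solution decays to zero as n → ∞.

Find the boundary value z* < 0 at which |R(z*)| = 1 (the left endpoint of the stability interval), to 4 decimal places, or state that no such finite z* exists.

Set f=λy, z=hλ:
  y_{n+1} = y_n + z·[3/4·y_n + 1/4·y_{n+1}] ⇒ (1 − 1/4z)y_{n+1} = (1 + 3/4z)y_n
  Hence R(z) = (1 + 3/4z)/(1 − 1/4z).

Need |R(x)|<1, x<0.
x=-1.44: |R|=0.0588
R=−1: 1+3/4x = −1+1/4x ⇒ -1/2x=2 ⇒ x=2/(-1/2)=-4.0000
Confirm numerically:
  x=-2.761: |R|=0.63349 <1
  x=-2.512: |R|=0.54300 <1
  x=-2.438: |R|=0.51476 <1
  x=-4.585: |R|=1.13628 >1
  x=-4.206: |R|=1.05021 >1
Stable set (-4.0000, 0).

left endpoint -4.0000.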